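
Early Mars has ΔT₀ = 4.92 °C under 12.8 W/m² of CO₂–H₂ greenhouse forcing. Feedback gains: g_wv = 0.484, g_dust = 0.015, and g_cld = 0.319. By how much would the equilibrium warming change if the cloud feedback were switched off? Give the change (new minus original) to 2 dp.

-17.21 °C

Original: g = 0.818, ΔT = 4.92/(1−0.818) = 27.0330 °C.
Without cloud: g' = 0.499, ΔT' = 4.92/(1−0.499) = 9.8204 °C.
Change = 9.8204 − 27.0330 = -17.21 °C.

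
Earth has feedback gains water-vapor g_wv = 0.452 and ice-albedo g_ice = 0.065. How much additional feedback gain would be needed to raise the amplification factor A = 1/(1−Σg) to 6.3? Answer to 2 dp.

0.32

Current total gain = 0.517.
Target gain for A = 6.3: g* = 1 − 1/6.3 = 0.8413.
Additional gain needed = 0.8413 − 0.517 = 0.32.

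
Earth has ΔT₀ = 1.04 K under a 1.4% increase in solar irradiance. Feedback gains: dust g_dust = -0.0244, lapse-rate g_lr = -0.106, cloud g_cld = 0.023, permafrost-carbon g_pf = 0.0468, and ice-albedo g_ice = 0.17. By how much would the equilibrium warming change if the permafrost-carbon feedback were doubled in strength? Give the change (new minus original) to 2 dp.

Original: g = 0.1094, ΔT = 1.04/(1−0.1094) = 1.1678 K.
With doubled permafrost-carbon: g' = 0.1562, ΔT' = 1.04/(1−0.1562) = 1.2325 K.
Change = 1.2325 − 1.1678 = 0.06 K.

0.06 K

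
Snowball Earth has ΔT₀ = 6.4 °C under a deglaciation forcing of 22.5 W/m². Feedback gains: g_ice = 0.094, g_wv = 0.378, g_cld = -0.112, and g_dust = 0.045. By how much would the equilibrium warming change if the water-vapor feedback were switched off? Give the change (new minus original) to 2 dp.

-4.18 °C

Original: g = 0.405, ΔT = 6.4/(1−0.405) = 10.7563 °C.
Without water-vapor: g' = 0.027, ΔT' = 6.4/(1−0.027) = 6.5776 °C.
Change = 6.5776 − 10.7563 = -4.18 °C.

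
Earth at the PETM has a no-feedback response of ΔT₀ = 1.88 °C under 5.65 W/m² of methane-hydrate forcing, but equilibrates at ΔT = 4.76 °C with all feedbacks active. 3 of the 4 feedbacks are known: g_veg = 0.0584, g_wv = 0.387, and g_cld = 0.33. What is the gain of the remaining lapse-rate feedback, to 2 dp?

Amplification A = ΔT/ΔT₀ = 4.76/1.88 = 2.532.
Total gain g = 1 − 1/A = 1 − 1/2.532 = 0.6051.
Known gains sum to 0.0584 + 0.387 + 0.33 = 0.7754.
g_lr = 0.6051 − 0.7754 = -0.17.

-0.17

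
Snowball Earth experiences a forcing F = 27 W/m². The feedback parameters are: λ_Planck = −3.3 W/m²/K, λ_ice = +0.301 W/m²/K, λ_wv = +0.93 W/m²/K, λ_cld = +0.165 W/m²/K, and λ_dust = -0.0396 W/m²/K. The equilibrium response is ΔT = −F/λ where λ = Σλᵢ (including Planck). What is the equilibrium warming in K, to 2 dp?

Net feedback parameter λ = (−3.3) + (+0.301) + (+0.93) + (+0.165) + (-0.0396) = -1.9436 W/m²/K.
ΔT = −F/λ = −27/(-1.9436) = 13.89 K.

13.89 K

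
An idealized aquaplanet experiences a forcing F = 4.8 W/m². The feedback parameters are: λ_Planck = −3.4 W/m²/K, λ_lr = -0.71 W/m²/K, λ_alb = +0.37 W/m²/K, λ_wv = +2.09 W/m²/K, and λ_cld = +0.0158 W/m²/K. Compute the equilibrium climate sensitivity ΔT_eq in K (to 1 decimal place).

Net feedback parameter λ = (−3.4) + (-0.71) + (+0.37) + (+2.09) + (+0.0158) = -1.6342 W/m²/K.
ΔT = −F/λ = −4.8/(-1.6342) = 2.9 K.

2.9 K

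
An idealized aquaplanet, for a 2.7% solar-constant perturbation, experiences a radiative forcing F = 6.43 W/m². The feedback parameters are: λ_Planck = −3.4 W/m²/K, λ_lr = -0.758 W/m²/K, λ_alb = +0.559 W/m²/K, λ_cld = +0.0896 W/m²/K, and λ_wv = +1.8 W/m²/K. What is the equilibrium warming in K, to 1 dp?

3.8 K

Net feedback parameter λ = (−3.4) + (-0.758) + (+0.559) + (+0.0896) + (+1.8) = -1.7094 W/m²/K.
ΔT = −F/λ = −6.43/(-1.7094) = 3.8 K.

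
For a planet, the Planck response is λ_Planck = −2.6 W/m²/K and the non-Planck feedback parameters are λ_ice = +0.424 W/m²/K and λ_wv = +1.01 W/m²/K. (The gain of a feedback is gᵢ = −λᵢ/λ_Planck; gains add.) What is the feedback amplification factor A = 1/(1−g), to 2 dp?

Convert to gains: g_ice = 0.424/2.6 = 0.1631; g_wv = 1.01/2.6 = 0.3885.
Total gain g = 0.5516.
A = 1/(1 − 0.5516) = 2.23.

2.23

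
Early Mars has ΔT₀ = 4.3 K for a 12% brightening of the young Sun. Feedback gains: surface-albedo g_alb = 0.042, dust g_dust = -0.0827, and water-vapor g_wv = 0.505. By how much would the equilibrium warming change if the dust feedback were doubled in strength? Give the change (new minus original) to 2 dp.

Original: g = 0.4643, ΔT = 4.3/(1−0.4643) = 8.0269 K.
With doubled dust: g' = 0.3816, ΔT' = 4.3/(1−0.3816) = 6.9534 K.
Change = 6.9534 − 8.0269 = -1.07 K.

-1.07 K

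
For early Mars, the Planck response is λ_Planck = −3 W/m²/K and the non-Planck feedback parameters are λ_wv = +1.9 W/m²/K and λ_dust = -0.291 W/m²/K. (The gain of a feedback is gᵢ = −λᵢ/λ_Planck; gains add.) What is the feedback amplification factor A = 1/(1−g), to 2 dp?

Convert to gains: g_wv = 1.9/3 = 0.6333; g_dust = -0.291/3 = -0.097.
Total gain g = 0.5363.
A = 1/(1 − 0.5363) = 2.16.

2.16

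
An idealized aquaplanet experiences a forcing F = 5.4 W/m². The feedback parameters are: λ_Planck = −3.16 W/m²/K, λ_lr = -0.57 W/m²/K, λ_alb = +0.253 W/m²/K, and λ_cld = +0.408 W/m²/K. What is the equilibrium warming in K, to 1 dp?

Net feedback parameter λ = (−3.16) + (-0.57) + (+0.253) + (+0.408) = -3.069 W/m²/K.
ΔT = −F/λ = −5.4/(-3.069) = 1.8 K.

1.8 K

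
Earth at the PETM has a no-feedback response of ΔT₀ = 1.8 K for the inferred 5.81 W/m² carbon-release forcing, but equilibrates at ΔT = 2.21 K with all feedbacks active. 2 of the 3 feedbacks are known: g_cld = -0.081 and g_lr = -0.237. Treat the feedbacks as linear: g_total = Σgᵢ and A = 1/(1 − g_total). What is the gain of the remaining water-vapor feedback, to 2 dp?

Amplification A = ΔT/ΔT₀ = 2.21/1.8 = 1.228.
Total gain g = 1 − 1/A = 1 − 1/1.228 = 0.1857.
Known gains sum to -0.081 − 0.237 = -0.318.
g_wv = 0.1857 + 0.318 = 0.50.

0.50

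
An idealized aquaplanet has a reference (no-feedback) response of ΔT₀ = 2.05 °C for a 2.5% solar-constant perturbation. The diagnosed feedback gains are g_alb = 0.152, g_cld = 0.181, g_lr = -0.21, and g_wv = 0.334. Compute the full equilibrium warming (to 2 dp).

Total gain g = 0.152 + 0.181 − 0.21 + 0.334 = 0.457.
Amplification A = 1/(1 − 0.457) = 1.842.
ΔT = 2.05 × 1.842 = 3.78 °C.

3.78 °C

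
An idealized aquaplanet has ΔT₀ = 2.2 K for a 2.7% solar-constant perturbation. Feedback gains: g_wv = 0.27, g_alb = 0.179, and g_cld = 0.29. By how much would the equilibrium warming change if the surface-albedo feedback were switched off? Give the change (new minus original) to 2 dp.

Original: g = 0.739, ΔT = 2.2/(1−0.739) = 8.4291 K.
Without surface-albedo: g' = 0.56, ΔT' = 2.2/(1−0.56) = 5.0000 K.
Change = 5.0000 − 8.4291 = -3.43 K.

-3.43 K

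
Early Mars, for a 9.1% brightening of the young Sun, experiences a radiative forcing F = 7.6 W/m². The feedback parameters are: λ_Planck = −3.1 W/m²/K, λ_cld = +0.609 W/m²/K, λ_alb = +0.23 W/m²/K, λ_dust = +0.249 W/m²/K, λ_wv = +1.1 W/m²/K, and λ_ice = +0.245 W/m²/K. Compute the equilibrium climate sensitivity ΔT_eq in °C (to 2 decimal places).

Net feedback parameter λ = (−3.1) + (+0.609) + (+0.23) + (+0.249) + (+1.1) + (+0.245) = -0.667 W/m²/K.
ΔT = −F/λ = −7.6/(-0.667) = 11.39 °C.

11.39 °C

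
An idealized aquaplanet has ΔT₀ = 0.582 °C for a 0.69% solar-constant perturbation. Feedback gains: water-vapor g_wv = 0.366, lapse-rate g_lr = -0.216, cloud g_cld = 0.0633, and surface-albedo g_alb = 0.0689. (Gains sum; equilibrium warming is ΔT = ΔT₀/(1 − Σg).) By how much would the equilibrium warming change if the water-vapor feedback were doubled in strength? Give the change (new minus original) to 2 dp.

Original: g = 0.2822, ΔT = 0.582/(1−0.2822) = 0.8108 °C.
With doubled water-vapor: g' = 0.6482, ΔT' = 0.582/(1−0.6482) = 1.6543 °C.
Change = 1.6543 − 0.8108 = 0.84 °C.

0.84 °C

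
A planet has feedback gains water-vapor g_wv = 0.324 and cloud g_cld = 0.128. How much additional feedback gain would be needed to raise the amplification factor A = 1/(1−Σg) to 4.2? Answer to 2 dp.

Current total gain = 0.452.
Target gain for A = 4.2: g* = 1 − 1/4.2 = 0.7619.
Additional gain needed = 0.7619 − 0.452 = 0.31.

0.31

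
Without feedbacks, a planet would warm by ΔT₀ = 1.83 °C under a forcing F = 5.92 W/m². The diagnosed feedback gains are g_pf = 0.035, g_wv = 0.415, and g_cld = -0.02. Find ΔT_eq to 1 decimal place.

3.2 °C

Total gain g = 0.035 + 0.415 − 0.02 = 0.43.
Amplification A = 1/(1 − 0.43) = 1.754.
ΔT = 1.83 × 1.754 = 3.2 °C.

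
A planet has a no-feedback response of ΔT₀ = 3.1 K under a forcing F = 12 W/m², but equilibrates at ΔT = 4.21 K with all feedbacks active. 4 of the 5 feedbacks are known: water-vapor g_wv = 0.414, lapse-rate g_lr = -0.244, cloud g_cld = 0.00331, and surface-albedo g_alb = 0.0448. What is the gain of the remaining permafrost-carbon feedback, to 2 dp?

0.05

Amplification A = ΔT/ΔT₀ = 4.21/3.1 = 1.358.
Total gain g = 1 − 1/A = 1 − 1/1.358 = 0.2636.
Known gains sum to 0.414 − 0.244 + 0.00331 + 0.0448 = 0.21811.
g_pf = 0.2636 − 0.21811 = 0.05.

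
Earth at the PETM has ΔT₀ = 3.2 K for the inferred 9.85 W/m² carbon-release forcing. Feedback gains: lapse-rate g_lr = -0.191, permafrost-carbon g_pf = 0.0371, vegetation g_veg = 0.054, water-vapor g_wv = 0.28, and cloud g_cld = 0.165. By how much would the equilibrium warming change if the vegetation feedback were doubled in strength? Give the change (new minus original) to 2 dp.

0.44 K

Original: g = 0.3451, ΔT = 3.2/(1−0.3451) = 4.8862 K.
With doubled vegetation: g' = 0.3991, ΔT' = 3.2/(1−0.3991) = 5.3253 K.
Change = 5.3253 − 4.8862 = 0.44 K.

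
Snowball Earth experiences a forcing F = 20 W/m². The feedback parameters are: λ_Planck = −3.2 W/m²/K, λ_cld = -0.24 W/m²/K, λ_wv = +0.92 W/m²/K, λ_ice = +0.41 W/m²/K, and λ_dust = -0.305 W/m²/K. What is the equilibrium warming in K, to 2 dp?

Net feedback parameter λ = (−3.2) + (-0.24) + (+0.92) + (+0.41) + (-0.305) = -2.415 W/m²/K.
ΔT = −F/λ = −20/(-2.415) = 8.28 K.

8.28 K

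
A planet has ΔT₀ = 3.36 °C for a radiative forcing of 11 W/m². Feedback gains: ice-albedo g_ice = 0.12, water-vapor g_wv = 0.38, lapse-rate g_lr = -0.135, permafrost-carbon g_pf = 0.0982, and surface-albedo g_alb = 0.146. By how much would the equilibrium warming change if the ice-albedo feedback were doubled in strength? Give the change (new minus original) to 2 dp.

3.81 °C

Original: g = 0.6092, ΔT = 3.36/(1−0.6092) = 8.5977 °C.
With doubled ice-albedo: g' = 0.7292, ΔT' = 3.36/(1−0.7292) = 12.4077 °C.
Change = 12.4077 − 8.5977 = 3.81 °C.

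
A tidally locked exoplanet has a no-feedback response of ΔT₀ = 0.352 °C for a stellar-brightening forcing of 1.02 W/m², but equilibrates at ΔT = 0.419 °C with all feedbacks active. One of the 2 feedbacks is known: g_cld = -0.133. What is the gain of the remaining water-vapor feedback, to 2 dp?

0.29

Amplification A = ΔT/ΔT₀ = 0.419/0.352 = 1.19.
Total gain g = 1 − 1/A = 1 − 1/1.19 = 0.1597.
The known gain is -0.133.
g_wv = 0.1597 + 0.133 = 0.29.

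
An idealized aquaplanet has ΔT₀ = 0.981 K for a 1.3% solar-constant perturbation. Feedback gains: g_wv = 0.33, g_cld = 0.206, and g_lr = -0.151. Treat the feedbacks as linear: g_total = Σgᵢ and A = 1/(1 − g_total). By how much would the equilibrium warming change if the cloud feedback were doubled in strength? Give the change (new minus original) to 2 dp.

0.80 K

Original: g = 0.385, ΔT = 0.981/(1−0.385) = 1.5951 K.
With doubled cloud: g' = 0.591, ΔT' = 0.981/(1−0.591) = 2.3985 K.
Change = 2.3985 − 1.5951 = 0.80 K.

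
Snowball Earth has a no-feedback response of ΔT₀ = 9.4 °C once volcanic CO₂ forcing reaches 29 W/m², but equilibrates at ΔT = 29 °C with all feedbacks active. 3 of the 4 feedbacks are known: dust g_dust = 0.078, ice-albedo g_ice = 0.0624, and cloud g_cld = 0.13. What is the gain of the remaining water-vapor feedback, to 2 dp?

Amplification A = ΔT/ΔT₀ = 29/9.4 = 3.085.
Total gain g = 1 − 1/A = 1 − 1/3.085 = 0.6759.
Known gains sum to 0.078 + 0.0624 + 0.13 = 0.2704.
g_wv = 0.6759 − 0.2704 = 0.41.

0.41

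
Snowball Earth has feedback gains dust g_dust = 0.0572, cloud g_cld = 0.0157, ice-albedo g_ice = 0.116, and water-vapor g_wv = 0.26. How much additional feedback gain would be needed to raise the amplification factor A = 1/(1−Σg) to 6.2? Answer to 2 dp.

0.39

Current total gain = 0.4489.
Target gain for A = 6.2: g* = 1 − 1/6.2 = 0.8387.
Additional gain needed = 0.8387 − 0.4489 = 0.39.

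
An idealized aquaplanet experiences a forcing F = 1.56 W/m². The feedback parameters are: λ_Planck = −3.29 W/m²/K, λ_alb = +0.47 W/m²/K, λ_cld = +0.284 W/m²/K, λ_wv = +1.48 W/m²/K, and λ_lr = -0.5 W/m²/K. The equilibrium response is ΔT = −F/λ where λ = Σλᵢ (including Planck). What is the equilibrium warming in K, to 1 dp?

1.0 K

Net feedback parameter λ = (−3.29) + (+0.47) + (+0.284) + (+1.48) + (-0.5) = -1.556 W/m²/K.
ΔT = −F/λ = −1.56/(-1.556) = 1.0 K.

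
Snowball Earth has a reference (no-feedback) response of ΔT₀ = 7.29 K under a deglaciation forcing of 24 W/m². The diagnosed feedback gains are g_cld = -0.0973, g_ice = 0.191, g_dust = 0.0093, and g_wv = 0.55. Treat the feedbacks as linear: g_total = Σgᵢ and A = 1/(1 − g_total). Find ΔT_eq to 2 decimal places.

21.01 K

Total gain g = -0.0973 + 0.191 + 0.0093 + 0.55 = 0.653.
Amplification A = 1/(1 − 0.653) = 2.882.
ΔT = 7.29 × 2.882 = 21.01 K.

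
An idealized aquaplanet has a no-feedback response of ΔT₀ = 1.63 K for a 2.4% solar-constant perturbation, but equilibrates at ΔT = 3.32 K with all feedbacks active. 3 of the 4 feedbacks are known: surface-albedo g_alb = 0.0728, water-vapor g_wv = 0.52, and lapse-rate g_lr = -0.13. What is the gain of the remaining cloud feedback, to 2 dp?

Amplification A = ΔT/ΔT₀ = 3.32/1.63 = 2.037.
Total gain g = 1 − 1/A = 1 − 1/2.037 = 0.5091.
Known gains sum to 0.0728 + 0.52 − 0.13 = 0.4628.
g_cld = 0.5091 − 0.4628 = 0.05.

0.05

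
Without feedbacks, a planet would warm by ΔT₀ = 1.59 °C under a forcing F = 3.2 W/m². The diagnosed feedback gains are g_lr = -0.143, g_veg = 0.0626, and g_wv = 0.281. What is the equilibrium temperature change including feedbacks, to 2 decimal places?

1.99 °C

Total gain g = -0.143 + 0.0626 + 0.281 = 0.2006.
Amplification A = 1/(1 − 0.2006) = 1.251.
ΔT = 1.59 × 1.251 = 1.99 °C.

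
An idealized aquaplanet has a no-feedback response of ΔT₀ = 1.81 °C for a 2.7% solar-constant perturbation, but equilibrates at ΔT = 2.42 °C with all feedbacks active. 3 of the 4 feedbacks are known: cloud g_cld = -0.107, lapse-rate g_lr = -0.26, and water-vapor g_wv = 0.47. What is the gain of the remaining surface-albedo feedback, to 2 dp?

Amplification A = ΔT/ΔT₀ = 2.42/1.81 = 1.337.
Total gain g = 1 − 1/A = 1 − 1/1.337 = 0.2521.
Known gains sum to -0.107 − 0.26 + 0.47 = 0.103.
g_alb = 0.2521 − 0.103 = 0.15.

0.15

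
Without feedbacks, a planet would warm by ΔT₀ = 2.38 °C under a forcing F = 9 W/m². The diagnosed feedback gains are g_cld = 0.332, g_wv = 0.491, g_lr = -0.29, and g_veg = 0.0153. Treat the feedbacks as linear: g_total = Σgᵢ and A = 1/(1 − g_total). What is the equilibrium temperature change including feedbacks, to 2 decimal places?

Total gain g = 0.332 + 0.491 − 0.29 + 0.0153 = 0.5483.
Amplification A = 1/(1 − 0.5483) = 2.214.
ΔT = 2.38 × 2.214 = 5.27 °C.

5.27 °C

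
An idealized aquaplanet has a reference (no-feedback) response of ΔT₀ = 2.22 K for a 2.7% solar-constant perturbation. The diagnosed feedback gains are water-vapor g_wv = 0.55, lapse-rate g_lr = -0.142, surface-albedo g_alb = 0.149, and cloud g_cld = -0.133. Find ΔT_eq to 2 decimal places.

3.85 K

Total gain g = 0.55 − 0.142 + 0.149 − 0.133 = 0.424.
Amplification A = 1/(1 − 0.424) = 1.736.
ΔT = 2.22 × 1.736 = 3.85 K.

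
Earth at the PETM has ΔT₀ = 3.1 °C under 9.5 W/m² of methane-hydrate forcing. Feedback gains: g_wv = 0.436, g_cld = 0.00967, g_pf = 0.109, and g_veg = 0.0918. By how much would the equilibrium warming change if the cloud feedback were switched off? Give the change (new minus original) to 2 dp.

-0.23 °C

Original: g = 0.64647, ΔT = 3.1/(1−0.64647) = 8.7687 °C.
Without cloud: g' = 0.6368, ΔT' = 3.1/(1−0.6368) = 8.5352 °C.
Change = 8.5352 − 8.7687 = -0.23 °C.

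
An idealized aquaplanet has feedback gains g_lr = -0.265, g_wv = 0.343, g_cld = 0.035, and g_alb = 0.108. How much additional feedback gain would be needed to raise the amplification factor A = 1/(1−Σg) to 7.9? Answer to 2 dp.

0.65

Current total gain = 0.221.
Target gain for A = 7.9: g* = 1 − 1/7.9 = 0.8734.
Additional gain needed = 0.8734 − 0.221 = 0.65.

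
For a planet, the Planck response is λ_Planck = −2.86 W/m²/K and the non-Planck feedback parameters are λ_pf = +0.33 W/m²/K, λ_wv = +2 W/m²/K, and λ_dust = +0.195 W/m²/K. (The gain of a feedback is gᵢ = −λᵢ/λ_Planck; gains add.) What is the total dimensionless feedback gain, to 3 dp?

Convert to gains: g_pf = 0.33/2.86 = 0.1154; g_wv = 2/2.86 = 0.6993; g_dust = 0.195/2.86 = 0.06818.
Total gain g = 0.88288.

0.883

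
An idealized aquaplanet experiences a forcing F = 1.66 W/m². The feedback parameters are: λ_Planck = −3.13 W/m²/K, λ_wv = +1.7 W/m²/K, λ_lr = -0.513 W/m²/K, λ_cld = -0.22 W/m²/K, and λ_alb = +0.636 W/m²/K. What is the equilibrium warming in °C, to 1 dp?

1.1 °C

Net feedback parameter λ = (−3.13) + (+1.7) + (-0.513) + (-0.22) + (+0.636) = -1.527 W/m²/K.
ΔT = −F/λ = −1.66/(-1.527) = 1.1 °C.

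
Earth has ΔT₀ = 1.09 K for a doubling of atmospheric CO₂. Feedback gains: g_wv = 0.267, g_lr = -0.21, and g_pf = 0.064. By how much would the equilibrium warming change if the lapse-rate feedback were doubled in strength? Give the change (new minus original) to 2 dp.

-0.24 K

Original: g = 0.121, ΔT = 1.09/(1−0.121) = 1.2400 K.
With doubled lapse-rate: g' = -0.089, ΔT' = 1.09/(1+0.089) = 1.0009 K.
Change = 1.0009 − 1.2400 = -0.24 K.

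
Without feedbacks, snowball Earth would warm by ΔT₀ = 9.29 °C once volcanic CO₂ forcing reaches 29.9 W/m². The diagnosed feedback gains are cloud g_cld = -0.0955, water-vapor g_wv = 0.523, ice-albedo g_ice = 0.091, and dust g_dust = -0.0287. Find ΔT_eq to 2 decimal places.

18.21 °C

Total gain g = -0.0955 + 0.523 + 0.091 − 0.0287 = 0.4898.
Amplification A = 1/(1 − 0.4898) = 1.96.
ΔT = 9.29 × 1.96 = 18.21 °C.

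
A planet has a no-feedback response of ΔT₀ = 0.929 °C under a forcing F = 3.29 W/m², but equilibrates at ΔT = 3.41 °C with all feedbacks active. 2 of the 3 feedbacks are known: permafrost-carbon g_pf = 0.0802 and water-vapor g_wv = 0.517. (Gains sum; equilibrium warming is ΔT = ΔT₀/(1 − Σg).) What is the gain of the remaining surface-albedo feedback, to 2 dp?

0.13

Amplification A = ΔT/ΔT₀ = 3.41/0.929 = 3.671.
Total gain g = 1 − 1/A = 1 − 1/3.671 = 0.7276.
Known gains sum to 0.0802 + 0.517 = 0.5972.
g_alb = 0.7276 − 0.5972 = 0.13.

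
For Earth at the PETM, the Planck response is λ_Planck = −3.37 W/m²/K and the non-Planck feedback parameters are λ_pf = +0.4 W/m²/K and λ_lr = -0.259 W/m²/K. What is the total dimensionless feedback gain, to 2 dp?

0.04

Convert to gains: g_pf = 0.4/3.37 = 0.1187; g_lr = -0.259/3.37 = -0.07685.
Total gain g = 0.04185.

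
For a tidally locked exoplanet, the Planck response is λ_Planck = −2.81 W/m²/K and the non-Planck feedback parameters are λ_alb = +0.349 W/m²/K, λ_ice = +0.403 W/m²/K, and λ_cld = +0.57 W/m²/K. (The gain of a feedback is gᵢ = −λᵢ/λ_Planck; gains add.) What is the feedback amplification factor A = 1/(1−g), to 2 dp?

Convert to gains: g_alb = 0.349/2.81 = 0.1242; g_ice = 0.403/2.81 = 0.1434; g_cld = 0.57/2.81 = 0.2028.
Total gain g = 0.4704.
A = 1/(1 − 0.4704) = 1.89.

1.89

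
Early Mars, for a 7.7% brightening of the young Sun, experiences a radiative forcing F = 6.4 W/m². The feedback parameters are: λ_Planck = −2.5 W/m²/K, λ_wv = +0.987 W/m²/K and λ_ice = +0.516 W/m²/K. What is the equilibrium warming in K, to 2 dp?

6.42 K

Net feedback parameter λ = (−2.5) + (+0.987) + (+0.516) = -0.997 W/m²/K.
ΔT = −F/λ = −6.4/(-0.997) = 6.42 K.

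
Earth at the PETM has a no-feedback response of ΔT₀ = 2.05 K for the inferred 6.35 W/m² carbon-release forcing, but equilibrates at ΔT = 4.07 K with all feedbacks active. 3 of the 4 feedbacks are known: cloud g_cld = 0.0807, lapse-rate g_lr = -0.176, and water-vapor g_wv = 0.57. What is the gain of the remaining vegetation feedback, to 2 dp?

0.02

Amplification A = ΔT/ΔT₀ = 4.07/2.05 = 1.985.
Total gain g = 1 − 1/A = 1 − 1/1.985 = 0.4962.
Known gains sum to 0.0807 − 0.176 + 0.57 = 0.4747.
g_veg = 0.4962 − 0.4747 = 0.02.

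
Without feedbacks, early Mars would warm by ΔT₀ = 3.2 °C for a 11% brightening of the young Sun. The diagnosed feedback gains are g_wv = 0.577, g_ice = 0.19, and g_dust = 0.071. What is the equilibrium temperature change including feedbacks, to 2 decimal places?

Total gain g = 0.577 + 0.19 + 0.071 = 0.838.
Amplification A = 1/(1 − 0.838) = 6.173.
ΔT = 3.2 × 6.173 = 19.75 °C.

19.75 °C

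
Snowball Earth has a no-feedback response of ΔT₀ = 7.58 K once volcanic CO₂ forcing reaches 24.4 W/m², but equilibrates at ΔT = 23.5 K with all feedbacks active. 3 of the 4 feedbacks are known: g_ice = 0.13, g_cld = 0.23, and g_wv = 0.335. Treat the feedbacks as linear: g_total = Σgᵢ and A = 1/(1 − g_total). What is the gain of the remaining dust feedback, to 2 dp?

-0.02

Amplification A = ΔT/ΔT₀ = 23.5/7.58 = 3.1.
Total gain g = 1 − 1/A = 1 − 1/3.1 = 0.6774.
Known gains sum to 0.13 + 0.23 + 0.335 = 0.695.
g_dust = 0.6774 − 0.695 = -0.02.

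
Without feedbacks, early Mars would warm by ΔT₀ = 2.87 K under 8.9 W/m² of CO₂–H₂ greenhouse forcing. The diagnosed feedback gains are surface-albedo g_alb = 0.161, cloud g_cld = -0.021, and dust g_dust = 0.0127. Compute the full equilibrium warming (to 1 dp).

Total gain g = 0.161 − 0.021 + 0.0127 = 0.1527.
Amplification A = 1/(1 − 0.1527) = 1.18.
ΔT = 2.87 × 1.18 = 3.4 K.

3.4 K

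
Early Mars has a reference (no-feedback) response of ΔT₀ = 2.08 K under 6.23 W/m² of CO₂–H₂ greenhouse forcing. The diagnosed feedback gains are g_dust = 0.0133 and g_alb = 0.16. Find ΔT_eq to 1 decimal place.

Total gain g = 0.0133 + 0.16 = 0.1733.
Amplification A = 1/(1 − 0.1733) = 1.21.
ΔT = 2.08 × 1.21 = 2.5 K.

2.5 K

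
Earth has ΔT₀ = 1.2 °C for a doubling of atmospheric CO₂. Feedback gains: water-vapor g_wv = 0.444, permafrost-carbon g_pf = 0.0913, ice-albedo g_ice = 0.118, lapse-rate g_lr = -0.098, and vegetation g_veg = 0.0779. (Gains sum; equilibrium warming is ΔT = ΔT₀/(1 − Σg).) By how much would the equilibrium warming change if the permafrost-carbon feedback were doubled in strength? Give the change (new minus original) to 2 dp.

1.08 °C

Original: g = 0.6332, ΔT = 1.2/(1−0.6332) = 3.2715 °C.
With doubled permafrost-carbon: g' = 0.7245, ΔT' = 1.2/(1−0.7245) = 4.3557 °C.
Change = 4.3557 − 3.2715 = 1.08 °C.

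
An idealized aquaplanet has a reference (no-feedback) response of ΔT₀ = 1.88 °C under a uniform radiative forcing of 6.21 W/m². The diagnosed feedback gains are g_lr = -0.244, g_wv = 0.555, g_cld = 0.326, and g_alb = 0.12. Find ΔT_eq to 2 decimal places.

7.74 °C

Total gain g = -0.244 + 0.555 + 0.326 + 0.12 = 0.757.
Amplification A = 1/(1 − 0.757) = 4.115.
ΔT = 1.88 × 4.115 = 7.74 °C.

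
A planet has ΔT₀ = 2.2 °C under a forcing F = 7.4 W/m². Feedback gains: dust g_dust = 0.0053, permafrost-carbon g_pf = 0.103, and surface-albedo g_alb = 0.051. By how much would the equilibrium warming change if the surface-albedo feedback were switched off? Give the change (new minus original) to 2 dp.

Original: g = 0.1593, ΔT = 2.2/(1−0.1593) = 2.6169 °C.
Without surface-albedo: g' = 0.1083, ΔT' = 2.2/(1−0.1083) = 2.4672 °C.
Change = 2.4672 − 2.6169 = -0.15 °C.

-0.15 °C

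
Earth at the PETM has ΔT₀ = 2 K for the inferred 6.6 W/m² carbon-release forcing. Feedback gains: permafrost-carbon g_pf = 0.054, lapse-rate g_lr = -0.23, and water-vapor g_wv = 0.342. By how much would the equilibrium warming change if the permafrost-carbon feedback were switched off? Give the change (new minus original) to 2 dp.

-0.15 K

Original: g = 0.166, ΔT = 2/(1−0.166) = 2.3981 K.
Without permafrost-carbon: g' = 0.112, ΔT' = 2/(1−0.112) = 2.2523 K.
Change = 2.2523 − 2.3981 = -0.15 K.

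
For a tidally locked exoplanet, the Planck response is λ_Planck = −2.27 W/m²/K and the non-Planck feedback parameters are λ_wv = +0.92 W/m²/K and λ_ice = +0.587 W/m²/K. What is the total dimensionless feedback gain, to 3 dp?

Convert to gains: g_wv = 0.92/2.27 = 0.4053; g_ice = 0.587/2.27 = 0.2586.
Total gain g = 0.6639.

0.664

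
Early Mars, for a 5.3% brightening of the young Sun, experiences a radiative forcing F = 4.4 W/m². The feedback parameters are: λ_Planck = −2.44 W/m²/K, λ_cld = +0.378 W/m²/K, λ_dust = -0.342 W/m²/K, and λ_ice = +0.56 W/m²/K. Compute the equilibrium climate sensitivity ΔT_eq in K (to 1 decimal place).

2.4 K

Net feedback parameter λ = (−2.44) + (+0.378) + (-0.342) + (+0.56) = -1.844 W/m²/K.
ΔT = −F/λ = −4.4/(-1.844) = 2.4 K.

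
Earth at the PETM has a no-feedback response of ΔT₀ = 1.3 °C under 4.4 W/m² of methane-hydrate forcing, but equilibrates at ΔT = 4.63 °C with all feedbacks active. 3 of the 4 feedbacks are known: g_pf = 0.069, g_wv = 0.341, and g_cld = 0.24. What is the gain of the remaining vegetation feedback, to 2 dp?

0.07

Amplification A = ΔT/ΔT₀ = 4.63/1.3 = 3.562.
Total gain g = 1 − 1/A = 1 − 1/3.562 = 0.7193.
Known gains sum to 0.069 + 0.341 + 0.24 = 0.65.
g_veg = 0.7193 − 0.65 = 0.07.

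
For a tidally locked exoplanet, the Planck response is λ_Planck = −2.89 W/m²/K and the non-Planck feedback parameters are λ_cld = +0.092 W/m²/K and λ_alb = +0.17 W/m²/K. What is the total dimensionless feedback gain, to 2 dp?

0.09

Convert to gains: g_cld = 0.092/2.89 = 0.03183; g_alb = 0.17/2.89 = 0.05882.
Total gain g = 0.09065.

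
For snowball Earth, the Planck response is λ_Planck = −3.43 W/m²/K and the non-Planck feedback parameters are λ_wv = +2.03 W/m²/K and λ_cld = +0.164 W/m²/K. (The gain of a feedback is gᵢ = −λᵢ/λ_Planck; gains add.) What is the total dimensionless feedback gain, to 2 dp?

Convert to gains: g_wv = 2.03/3.43 = 0.5918; g_cld = 0.164/3.43 = 0.04781.
Total gain g = 0.63961.

0.64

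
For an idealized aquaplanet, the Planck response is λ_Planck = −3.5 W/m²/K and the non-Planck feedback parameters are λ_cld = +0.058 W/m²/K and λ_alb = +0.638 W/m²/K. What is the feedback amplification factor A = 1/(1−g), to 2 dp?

Convert to gains: g_cld = 0.058/3.5 = 0.01657; g_alb = 0.638/3.5 = 0.1823.
Total gain g = 0.19887.
A = 1/(1 − 0.19887) = 1.25.

1.25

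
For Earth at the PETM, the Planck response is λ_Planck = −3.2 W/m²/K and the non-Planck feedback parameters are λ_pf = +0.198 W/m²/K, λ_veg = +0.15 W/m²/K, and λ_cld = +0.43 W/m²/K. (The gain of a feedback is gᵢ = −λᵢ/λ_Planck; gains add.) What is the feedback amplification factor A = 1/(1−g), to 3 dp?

Convert to gains: g_pf = 0.198/3.2 = 0.06187; g_veg = 0.15/3.2 = 0.04687; g_cld = 0.43/3.2 = 0.1344.
Total gain g = 0.24314.
A = 1/(1 − 0.24314) = 1.321.

1.321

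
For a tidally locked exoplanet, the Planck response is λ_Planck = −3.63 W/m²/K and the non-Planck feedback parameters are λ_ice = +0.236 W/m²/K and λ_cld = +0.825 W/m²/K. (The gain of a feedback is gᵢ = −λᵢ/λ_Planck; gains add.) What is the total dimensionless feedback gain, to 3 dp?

0.292

Convert to gains: g_ice = 0.236/3.63 = 0.06501; g_cld = 0.825/3.63 = 0.2273.
Total gain g = 0.29231.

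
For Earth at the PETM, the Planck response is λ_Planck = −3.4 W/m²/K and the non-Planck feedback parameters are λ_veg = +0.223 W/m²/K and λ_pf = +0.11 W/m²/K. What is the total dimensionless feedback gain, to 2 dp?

Convert to gains: g_veg = 0.223/3.4 = 0.06559; g_pf = 0.11/3.4 = 0.03235.
Total gain g = 0.09794.

0.10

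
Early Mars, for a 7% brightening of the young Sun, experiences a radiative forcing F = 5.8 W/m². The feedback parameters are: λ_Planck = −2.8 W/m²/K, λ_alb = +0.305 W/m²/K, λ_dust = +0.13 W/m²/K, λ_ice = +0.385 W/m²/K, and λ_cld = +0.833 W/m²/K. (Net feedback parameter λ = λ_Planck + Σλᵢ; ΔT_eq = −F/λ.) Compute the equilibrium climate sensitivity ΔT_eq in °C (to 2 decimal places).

Net feedback parameter λ = (−2.8) + (+0.305) + (+0.13) + (+0.385) + (+0.833) = -1.147 W/m²/K.
ΔT = −F/λ = −5.8/(-1.147) = 5.06 °C.

5.06 °C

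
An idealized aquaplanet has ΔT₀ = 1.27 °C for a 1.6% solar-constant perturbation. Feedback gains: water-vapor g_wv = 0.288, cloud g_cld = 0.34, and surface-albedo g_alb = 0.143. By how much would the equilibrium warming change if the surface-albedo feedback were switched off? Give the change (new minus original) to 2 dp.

-2.13 °C

Original: g = 0.771, ΔT = 1.27/(1−0.771) = 5.5459 °C.
Without surface-albedo: g' = 0.628, ΔT' = 1.27/(1−0.628) = 3.4140 °C.
Change = 3.4140 − 5.5459 = -2.13 °C.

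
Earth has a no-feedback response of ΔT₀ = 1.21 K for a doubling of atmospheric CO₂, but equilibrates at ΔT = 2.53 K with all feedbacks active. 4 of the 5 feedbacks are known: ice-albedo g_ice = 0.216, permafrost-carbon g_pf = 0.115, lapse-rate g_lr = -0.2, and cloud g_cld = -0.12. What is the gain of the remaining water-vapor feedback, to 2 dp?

0.51

Amplification A = ΔT/ΔT₀ = 2.53/1.21 = 2.091.
Total gain g = 1 − 1/A = 1 − 1/2.091 = 0.5218.
Known gains sum to 0.216 + 0.115 − 0.2 − 0.12 = 0.011.
g_wv = 0.5218 − 0.011 = 0.51.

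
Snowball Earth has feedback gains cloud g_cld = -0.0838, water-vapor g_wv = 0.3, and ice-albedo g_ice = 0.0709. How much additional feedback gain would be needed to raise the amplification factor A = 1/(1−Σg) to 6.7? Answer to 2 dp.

0.56

Current total gain = 0.2871.
Target gain for A = 6.7: g* = 1 − 1/6.7 = 0.8507.
Additional gain needed = 0.8507 − 0.2871 = 0.56.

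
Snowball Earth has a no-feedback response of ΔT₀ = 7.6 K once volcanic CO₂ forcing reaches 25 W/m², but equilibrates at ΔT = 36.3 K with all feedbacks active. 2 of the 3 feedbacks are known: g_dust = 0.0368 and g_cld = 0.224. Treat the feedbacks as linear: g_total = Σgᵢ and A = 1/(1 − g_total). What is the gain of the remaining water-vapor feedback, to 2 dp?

Amplification A = ΔT/ΔT₀ = 36.3/7.6 = 4.776.
Total gain g = 1 − 1/A = 1 − 1/4.776 = 0.7906.
Known gains sum to 0.0368 + 0.224 = 0.2608.
g_wv = 0.7906 − 0.2608 = 0.53.

0.53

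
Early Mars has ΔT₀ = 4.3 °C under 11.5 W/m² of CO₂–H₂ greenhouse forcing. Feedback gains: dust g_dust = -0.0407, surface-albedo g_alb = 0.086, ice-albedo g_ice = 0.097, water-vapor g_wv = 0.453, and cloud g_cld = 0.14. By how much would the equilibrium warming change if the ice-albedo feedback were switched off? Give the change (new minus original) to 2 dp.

-4.36 °C

Original: g = 0.7353, ΔT = 4.3/(1−0.7353) = 16.2448 °C.
Without ice-albedo: g' = 0.6383, ΔT' = 4.3/(1−0.6383) = 11.8883 °C.
Change = 11.8883 − 16.2448 = -4.36 °C.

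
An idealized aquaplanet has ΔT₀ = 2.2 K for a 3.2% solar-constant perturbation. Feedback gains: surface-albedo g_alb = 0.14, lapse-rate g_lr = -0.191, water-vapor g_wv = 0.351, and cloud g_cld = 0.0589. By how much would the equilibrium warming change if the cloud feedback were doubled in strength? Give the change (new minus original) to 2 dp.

0.35 K

Original: g = 0.3589, ΔT = 2.2/(1−0.3589) = 3.4316 K.
With doubled cloud: g' = 0.4178, ΔT' = 2.2/(1−0.4178) = 3.7788 K.
Change = 3.7788 − 3.4316 = 0.35 K.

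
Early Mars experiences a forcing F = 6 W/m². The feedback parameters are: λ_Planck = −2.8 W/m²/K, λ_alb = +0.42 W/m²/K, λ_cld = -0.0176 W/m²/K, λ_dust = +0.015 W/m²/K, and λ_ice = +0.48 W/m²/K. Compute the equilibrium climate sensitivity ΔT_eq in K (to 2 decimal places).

3.15 K

Net feedback parameter λ = (−2.8) + (+0.42) + (-0.0176) + (+0.015) + (+0.48) = -1.9026 W/m²/K.
ΔT = −F/λ = −6/(-1.9026) = 3.15 K.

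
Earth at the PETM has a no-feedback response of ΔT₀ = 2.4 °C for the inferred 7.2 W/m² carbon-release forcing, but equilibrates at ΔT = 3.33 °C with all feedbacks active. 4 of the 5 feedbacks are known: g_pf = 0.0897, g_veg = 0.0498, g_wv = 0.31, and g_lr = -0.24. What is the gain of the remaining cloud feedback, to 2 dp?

0.07

Amplification A = ΔT/ΔT₀ = 3.33/2.4 = 1.388.
Total gain g = 1 − 1/A = 1 − 1/1.388 = 0.2795.
Known gains sum to 0.0897 + 0.0498 + 0.31 − 0.24 = 0.2095.
g_cld = 0.2795 − 0.2095 = 0.07.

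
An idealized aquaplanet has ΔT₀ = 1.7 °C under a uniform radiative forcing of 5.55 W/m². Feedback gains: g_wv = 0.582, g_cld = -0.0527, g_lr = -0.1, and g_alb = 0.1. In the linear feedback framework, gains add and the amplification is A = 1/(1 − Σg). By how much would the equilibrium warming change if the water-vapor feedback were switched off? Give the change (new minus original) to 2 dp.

Original: g = 0.5293, ΔT = 1.7/(1−0.5293) = 3.6116 °C.
Without water-vapor: g' = -0.0527, ΔT' = 1.7/(1+0.0527) = 1.6149 °C.
Change = 1.6149 − 3.6116 = -2.00 °C.

-2.00 °C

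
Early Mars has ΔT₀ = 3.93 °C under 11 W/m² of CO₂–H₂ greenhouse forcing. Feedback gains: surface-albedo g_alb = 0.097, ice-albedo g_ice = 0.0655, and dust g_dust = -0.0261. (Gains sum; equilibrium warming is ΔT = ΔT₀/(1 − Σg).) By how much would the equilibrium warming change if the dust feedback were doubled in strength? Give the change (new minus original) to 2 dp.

Original: g = 0.1364, ΔT = 3.93/(1−0.1364) = 4.5507 °C.
With doubled dust: g' = 0.1103, ΔT' = 3.93/(1−0.1103) = 4.4172 °C.
Change = 4.4172 − 4.5507 = -0.13 °C.

-0.13 °C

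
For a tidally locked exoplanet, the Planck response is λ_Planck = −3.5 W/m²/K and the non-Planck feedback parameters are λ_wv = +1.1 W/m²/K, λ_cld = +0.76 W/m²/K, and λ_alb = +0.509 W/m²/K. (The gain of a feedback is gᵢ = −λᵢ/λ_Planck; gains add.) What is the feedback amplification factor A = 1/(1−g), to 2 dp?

Convert to gains: g_wv = 1.1/3.5 = 0.3143; g_cld = 0.76/3.5 = 0.2171; g_alb = 0.509/3.5 = 0.1454.
Total gain g = 0.6768.
A = 1/(1 − 0.6768) = 3.09.

3.09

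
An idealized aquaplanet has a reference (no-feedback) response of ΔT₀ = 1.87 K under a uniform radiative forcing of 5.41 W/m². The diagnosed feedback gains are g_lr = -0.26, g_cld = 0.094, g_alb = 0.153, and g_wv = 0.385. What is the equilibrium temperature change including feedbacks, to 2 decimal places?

2.98 K

Total gain g = -0.26 + 0.094 + 0.153 + 0.385 = 0.372.
Amplification A = 1/(1 − 0.372) = 1.592.
ΔT = 1.87 × 1.592 = 2.98 K.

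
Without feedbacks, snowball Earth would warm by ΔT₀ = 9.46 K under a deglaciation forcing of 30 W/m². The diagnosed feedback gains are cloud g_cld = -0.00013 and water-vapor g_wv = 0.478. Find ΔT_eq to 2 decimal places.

Total gain g = -0.00013 + 0.478 = 0.47787.
Amplification A = 1/(1 − 0.47787) = 1.915.
ΔT = 9.46 × 1.915 = 18.12 K.

18.12 K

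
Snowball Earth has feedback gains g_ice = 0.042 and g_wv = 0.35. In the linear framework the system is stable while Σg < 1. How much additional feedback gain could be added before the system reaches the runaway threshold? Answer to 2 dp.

0.61

Current total gain = 0.042 + 0.35 = 0.392.
Margin to runaway = 1 − 0.392 = 0.61.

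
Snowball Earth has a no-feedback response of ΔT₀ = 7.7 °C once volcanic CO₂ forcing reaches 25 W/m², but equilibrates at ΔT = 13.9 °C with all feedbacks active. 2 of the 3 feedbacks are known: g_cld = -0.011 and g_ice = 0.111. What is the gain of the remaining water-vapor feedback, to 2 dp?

0.35

Amplification A = ΔT/ΔT₀ = 13.9/7.7 = 1.805.
Total gain g = 1 − 1/A = 1 − 1/1.805 = 0.446.
Known gains sum to -0.011 + 0.111 = 0.1.
g_wv = 0.446 − 0.1 = 0.35.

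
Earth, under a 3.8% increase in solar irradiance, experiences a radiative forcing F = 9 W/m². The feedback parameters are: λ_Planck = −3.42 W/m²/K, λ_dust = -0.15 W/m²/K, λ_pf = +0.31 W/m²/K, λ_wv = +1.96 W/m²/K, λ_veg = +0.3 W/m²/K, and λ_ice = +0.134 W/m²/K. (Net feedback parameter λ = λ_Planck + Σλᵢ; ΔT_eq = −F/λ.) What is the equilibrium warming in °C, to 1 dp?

10.4 °C

Net feedback parameter λ = (−3.42) + (-0.15) + (+0.31) + (+1.96) + (+0.3) + (+0.134) = -0.866 W/m²/K.
ΔT = −F/λ = −9/(-0.866) = 10.4 °C.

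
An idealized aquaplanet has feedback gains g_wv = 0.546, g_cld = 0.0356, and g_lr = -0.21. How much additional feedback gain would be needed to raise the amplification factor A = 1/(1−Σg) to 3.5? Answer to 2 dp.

Current total gain = 0.3716.
Target gain for A = 3.5: g* = 1 − 1/3.5 = 0.7143.
Additional gain needed = 0.7143 − 0.3716 = 0.34.

0.34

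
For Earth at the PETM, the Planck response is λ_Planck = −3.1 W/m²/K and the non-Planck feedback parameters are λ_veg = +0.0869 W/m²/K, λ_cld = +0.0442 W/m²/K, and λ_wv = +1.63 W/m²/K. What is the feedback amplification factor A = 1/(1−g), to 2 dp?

Convert to gains: g_veg = 0.0869/3.1 = 0.02803; g_cld = 0.0442/3.1 = 0.01426; g_wv = 1.63/3.1 = 0.5258.
Total gain g = 0.56809.
A = 1/(1 − 0.56809) = 2.32.

2.32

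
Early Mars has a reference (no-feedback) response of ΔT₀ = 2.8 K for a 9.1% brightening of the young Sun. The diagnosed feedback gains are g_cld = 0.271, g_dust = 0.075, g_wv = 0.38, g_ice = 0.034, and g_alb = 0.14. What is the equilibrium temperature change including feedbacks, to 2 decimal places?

Total gain g = 0.271 + 0.075 + 0.38 + 0.034 + 0.14 = 0.9.
Amplification A = 1/(1 − 0.9) = 10.
ΔT = 2.8 × 10 = 28.00 K.

28.00 K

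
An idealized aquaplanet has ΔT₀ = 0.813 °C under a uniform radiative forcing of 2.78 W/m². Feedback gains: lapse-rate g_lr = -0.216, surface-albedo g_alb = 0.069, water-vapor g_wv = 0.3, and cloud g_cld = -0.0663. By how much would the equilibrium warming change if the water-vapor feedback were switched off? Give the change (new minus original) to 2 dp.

-0.22 °C

Original: g = 0.0867, ΔT = 0.813/(1−0.0867) = 0.8902 °C.
Without water-vapor: g' = -0.2133, ΔT' = 0.813/(1+0.2133) = 0.6701 °C.
Change = 0.6701 − 0.8902 = -0.22 °C.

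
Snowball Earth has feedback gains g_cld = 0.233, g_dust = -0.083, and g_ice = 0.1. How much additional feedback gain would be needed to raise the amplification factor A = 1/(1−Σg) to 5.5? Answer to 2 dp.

0.57

Current total gain = 0.25.
Target gain for A = 5.5: g* = 1 − 1/5.5 = 0.8182.
Additional gain needed = 0.8182 − 0.25 = 0.57.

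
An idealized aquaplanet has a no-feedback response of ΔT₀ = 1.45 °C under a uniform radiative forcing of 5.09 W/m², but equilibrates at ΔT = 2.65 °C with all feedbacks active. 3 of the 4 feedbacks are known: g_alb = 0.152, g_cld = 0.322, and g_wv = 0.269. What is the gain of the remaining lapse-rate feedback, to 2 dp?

-0.29

Amplification A = ΔT/ΔT₀ = 2.65/1.45 = 1.828.
Total gain g = 1 − 1/A = 1 − 1/1.828 = 0.453.
Known gains sum to 0.152 + 0.322 + 0.269 = 0.743.
g_lr = 0.453 − 0.743 = -0.29.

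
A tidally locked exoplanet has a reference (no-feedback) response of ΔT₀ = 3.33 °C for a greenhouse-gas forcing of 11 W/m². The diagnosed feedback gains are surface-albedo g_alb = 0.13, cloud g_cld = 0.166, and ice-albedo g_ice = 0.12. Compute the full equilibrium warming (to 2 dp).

5.70 °C

Total gain g = 0.13 + 0.166 + 0.12 = 0.416.
Amplification A = 1/(1 − 0.416) = 1.712.
ΔT = 3.33 × 1.712 = 5.70 °C.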